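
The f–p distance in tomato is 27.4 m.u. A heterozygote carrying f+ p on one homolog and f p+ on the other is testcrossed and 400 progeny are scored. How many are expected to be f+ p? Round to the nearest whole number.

145

A map distance of 27.4 m.u. corresponds to a recombination frequency of 0.274.
The F1 is f+ p / f p+, so f+ p is a parental gamete class with expected frequency (1 − r)/2 = 0.726/2 = 0.3630.
Expected number = 0.3630 × 400 = 145.20 ≈ 145.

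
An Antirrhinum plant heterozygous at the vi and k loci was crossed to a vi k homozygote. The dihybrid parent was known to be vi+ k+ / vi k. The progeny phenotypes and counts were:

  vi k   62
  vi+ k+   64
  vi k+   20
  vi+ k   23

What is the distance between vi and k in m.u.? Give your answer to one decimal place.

The recombinant classes are vi+ k and vi k+: 23 + 20 = 43.
Recombination frequency = 43/169 = 0.2544 ≈ 25.4%, i.e. 25.4 m.u.

25.4 m.u.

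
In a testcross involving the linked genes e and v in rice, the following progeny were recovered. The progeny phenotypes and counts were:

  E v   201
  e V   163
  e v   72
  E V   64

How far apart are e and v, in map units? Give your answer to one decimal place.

The two most frequent classes, E v (201) and e V (163), are the parental types, so the F1 was E v / e V.
The recombinant classes are E V and e v: 64 + 72 = 136.
Recombination frequency = 136/500 = 0.2720 ≈ 27.2%, i.e. 27.2 map units.

27.2 map units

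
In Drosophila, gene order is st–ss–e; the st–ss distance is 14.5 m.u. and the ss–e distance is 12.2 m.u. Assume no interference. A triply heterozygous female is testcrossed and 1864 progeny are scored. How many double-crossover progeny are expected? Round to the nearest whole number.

33

Map distances give recombination frequencies of 0.145 and 0.122 for the two intervals.
With no interference, expected double-crossover frequency = 0.145 × 0.122 = 0.01769.
Expected number = 0.01769 × 1864 = 32.97 ≈ 33.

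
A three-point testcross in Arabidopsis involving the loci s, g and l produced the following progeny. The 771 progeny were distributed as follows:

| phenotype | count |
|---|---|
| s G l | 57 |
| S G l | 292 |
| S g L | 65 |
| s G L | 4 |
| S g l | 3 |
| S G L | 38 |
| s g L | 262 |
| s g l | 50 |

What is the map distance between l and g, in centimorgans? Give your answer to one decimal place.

The two most frequent reciprocal classes, s g L and S G l, are the parental types, so the F1 was s g L / S G l.
The two rarest classes, s G L and S g l, are the double crossovers. Comparing them with the parentals, only the g allele has switched, so g is the middle locus and the order is l – g – s.
Crossovers in the l–g interval produce the single-crossover classes s g l and S G L (50 + 38 = 88) plus the double crossovers (7).
RF(l–g) = (88 + 7) / 771 = 95/771 = 0.1232 → 12.3 centimorgans.

12.3 centimorgans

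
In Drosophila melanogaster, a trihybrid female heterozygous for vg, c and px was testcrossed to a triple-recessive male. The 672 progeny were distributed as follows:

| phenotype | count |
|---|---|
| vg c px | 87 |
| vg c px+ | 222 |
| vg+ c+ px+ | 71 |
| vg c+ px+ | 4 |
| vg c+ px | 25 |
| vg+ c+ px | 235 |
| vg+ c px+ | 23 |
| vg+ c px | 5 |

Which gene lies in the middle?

c

The two most frequent reciprocal classes, vg c px+ and vg+ c+ px, are the parental types, so the F1 was vg c px+ / vg+ c+ px.
The two rarest classes, vg c+ px+ and vg+ c px, are the double crossovers. Comparing them with the parentals, only the c allele has switched, so c is the middle locus and the order is vg – c – px.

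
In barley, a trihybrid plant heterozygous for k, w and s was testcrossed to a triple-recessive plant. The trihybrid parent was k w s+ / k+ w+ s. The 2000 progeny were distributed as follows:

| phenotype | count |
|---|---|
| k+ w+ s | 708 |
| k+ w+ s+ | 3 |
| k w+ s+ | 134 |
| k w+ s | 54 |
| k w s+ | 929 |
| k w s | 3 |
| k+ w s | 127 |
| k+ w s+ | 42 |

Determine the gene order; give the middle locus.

s

The two rarest classes, k w s and k+ w+ s+, are the double crossovers. Comparing them with the parentals, only the s allele has switched, so s is the middle locus and the order is k – s – w.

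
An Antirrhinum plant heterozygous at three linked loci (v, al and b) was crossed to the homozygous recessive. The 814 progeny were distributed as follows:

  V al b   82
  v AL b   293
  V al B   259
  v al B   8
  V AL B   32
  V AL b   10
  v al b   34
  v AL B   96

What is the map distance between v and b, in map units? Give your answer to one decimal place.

The two most frequent reciprocal classes, V al B and v AL b, are the parental types, so the F1 was V al B / v AL b.
The two rarest classes, v al B and V AL b, are the double crossovers. Comparing them with the parentals, only the v allele has switched, so v is the middle locus and the order is al – v – b.
Crossovers in the v–b interval produce the single-crossover classes V al b and v AL B (82 + 96 = 178) plus the double crossovers (18).
RF(v–b) = (178 + 18) / 814 = 196/814 = 0.2408 → 24.1 map units.

24.1 map units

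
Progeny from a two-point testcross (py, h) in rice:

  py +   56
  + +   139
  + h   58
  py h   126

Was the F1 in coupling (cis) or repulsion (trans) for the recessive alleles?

cis

The two most frequent classes are + + (139) and py h (126); these are the parental (non-recombinant) types.
So the F1 carried + + on one chromosome and py h on the other — the recessive alleles are on the same chromosome (cis / coupling).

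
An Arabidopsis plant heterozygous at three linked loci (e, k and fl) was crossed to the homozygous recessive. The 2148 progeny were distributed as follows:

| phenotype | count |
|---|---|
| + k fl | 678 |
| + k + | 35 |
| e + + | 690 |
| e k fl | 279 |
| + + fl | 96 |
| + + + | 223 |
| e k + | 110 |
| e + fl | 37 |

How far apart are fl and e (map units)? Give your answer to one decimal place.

26.7 map units

The two most frequent reciprocal classes, e + + and + k fl, are the parental types, so the F1 was e + + / + k fl.
The two rarest classes, e + fl and + k +, are the double crossovers. Comparing them with the parentals, only the fl allele has switched, so fl is the middle locus and the order is e – fl – k.
Crossovers in the e–fl interval produce the single-crossover classes + + + and e k fl (223 + 279 = 502) plus the double crossovers (72).
RF(e–fl) = (502 + 72) / 2148 = 574/2148 = 0.2672 → 26.7 map units.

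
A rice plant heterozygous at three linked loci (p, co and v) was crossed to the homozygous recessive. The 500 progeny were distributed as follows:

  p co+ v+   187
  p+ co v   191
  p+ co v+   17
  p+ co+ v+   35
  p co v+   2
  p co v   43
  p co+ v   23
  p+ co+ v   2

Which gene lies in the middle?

The two most frequent reciprocal classes, p+ co v and p co+ v+, are the parental types, so the F1 was p+ co v / p co+ v+.
The two rarest classes, p+ co+ v and p co v+, are the double crossovers. Comparing them with the parentals, only the co allele has switched, so co is the middle locus and the order is p – co – v.

co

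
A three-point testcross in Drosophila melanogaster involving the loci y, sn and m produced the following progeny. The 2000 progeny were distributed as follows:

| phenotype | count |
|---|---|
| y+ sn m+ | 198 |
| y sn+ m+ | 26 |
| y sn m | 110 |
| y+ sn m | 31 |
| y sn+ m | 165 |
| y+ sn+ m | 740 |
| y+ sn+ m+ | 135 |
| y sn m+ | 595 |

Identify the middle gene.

The two most frequent reciprocal classes, y sn m+ and y+ sn+ m, are the parental types, so the F1 was y sn m+ / y+ sn+ m.
The two rarest classes, y sn+ m+ and y+ sn m, are the double crossovers. Comparing them with the parentals, only the sn allele has switched, so sn is the middle locus and the order is y – sn – m.

sn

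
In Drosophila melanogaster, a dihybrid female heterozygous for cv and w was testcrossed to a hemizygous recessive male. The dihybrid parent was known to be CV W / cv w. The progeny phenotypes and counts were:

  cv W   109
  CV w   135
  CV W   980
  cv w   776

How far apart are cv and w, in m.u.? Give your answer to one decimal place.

The recombinant classes are CV w and cv W: 135 + 109 = 244.
Recombination frequency = 244/2000 = 0.1220 ≈ 12.2%, i.e. 12.2 m.u.

12.2 m.u.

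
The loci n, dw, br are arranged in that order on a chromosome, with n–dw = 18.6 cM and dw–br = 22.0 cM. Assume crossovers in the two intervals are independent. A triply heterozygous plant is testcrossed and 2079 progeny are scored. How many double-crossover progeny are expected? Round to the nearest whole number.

Map distances give recombination frequencies of 0.186 and 0.220 for the two intervals.
With no interference, expected double-crossover frequency = 0.186 × 0.220 = 0.04092.
Expected number = 0.04092 × 2079 = 85.07 ≈ 85.

85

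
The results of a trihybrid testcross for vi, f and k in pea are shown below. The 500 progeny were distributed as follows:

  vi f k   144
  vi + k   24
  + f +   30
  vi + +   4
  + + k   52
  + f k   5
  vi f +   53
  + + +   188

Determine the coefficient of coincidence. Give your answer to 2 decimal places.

0.63

The two most frequent reciprocal classes, + + + and vi f k, are the parental types, so the F1 was + + + / vi f k.
The two rarest classes, vi + + and + f k, are the double crossovers. Comparing them with the parentals, only the vi allele has switched, so vi is the middle locus and the order is k – vi – f.
k–vi: (105 + 9)/500 = 0.2280; vi–f: (54 + 9)/500 = 0.1260.
Expected DCO frequency = 0.2280 × 0.1260 ≈ 0.02873; observed = 9/500 ≈ 0.01800.
Coefficient of coincidence = 0.01800/0.02873 ≈ 0.63.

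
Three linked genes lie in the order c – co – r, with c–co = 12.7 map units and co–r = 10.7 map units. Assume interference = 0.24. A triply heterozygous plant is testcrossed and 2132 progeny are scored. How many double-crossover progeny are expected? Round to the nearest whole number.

22

Map distances give recombination frequencies of 0.127 and 0.107 for the two intervals.
With interference 0.24 (so coincidence = 0.76), expected double-crossover frequency = 0.127 × 0.107 × 0.76 = 0.01033.
Expected number = 0.01033 × 2132 = 22.02 ≈ 22.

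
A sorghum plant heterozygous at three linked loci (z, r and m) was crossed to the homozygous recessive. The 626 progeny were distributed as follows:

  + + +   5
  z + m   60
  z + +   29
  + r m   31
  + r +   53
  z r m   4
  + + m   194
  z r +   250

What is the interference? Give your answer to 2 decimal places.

0.33

The two most frequent reciprocal classes, z r + and + + m, are the parental types, so the F1 was z r + / + + m.
The two rarest classes, z r m and + + +, are the double crossovers. Comparing them with the parentals, only the m allele has switched, so m is the middle locus and the order is z – m – r.
z–m: (113 + 9)/626 = 0.1949; m–r: (60 + 9)/626 = 0.1102.
Expected DCO frequency = 0.1949 × 0.1102 ≈ 0.02148; observed = 9/626 ≈ 0.01438.
Coefficient of coincidence = 0.01438/0.02148 ≈ 0.67; interference = 1 − 0.67 = 0.33.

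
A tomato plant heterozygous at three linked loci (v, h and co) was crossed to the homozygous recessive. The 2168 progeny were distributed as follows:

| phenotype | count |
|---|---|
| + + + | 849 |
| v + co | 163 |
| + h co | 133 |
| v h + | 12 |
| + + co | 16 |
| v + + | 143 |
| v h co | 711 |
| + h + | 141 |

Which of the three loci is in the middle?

co

The two most frequent reciprocal classes, v h co and + + +, are the parental types, so the F1 was v h co / + + +.
The two rarest classes, v h + and + + co, are the double crossovers. Comparing them with the parentals, only the co allele has switched, so co is the middle locus and the order is h – co – v.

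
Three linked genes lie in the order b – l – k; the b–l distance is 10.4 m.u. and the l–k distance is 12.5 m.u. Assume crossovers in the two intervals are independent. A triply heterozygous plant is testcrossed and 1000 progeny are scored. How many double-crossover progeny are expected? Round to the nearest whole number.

13

Map distances give recombination frequencies of 0.104 and 0.125 for the two intervals.
With no interference, expected double-crossover frequency = 0.104 × 0.125 = 0.01300.
Expected number = 0.01300 × 1000 = 13.00 ≈ 13.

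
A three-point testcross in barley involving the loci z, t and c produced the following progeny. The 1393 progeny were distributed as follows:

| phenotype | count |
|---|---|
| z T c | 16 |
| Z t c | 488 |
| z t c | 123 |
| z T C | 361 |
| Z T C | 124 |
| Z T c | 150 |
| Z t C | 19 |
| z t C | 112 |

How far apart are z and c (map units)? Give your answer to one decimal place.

20.2 map units

The two most frequent reciprocal classes, Z t c and z T C, are the parental types, so the F1 was Z t c / z T C.
The two rarest classes, Z t C and z T c, are the double crossovers. Comparing them with the parentals, only the c allele has switched, so c is the middle locus and the order is z – c – t.
Crossovers in the z–c interval produce the single-crossover classes z t c and Z T C (123 + 124 = 247) plus the double crossovers (35).
RF(z–c) = (247 + 35) / 1393 = 282/1393 = 0.2024 → 20.2 map units.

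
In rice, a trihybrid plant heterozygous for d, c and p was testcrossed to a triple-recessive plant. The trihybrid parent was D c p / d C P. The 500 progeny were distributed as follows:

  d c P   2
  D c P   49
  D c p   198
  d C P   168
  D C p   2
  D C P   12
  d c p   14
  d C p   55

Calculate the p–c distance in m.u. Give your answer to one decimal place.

The two rarest classes, D C p and d c P, are the double crossovers. Comparing them with the parentals, only the c allele has switched, so c is the middle locus and the order is p – c – d.
Crossovers in the p–c interval produce the single-crossover classes D c P and d C p (49 + 55 = 104) plus the double crossovers (4).
RF(p–c) = (104 + 4) / 500 = 108/500 = 0.2160 → 21.6 m.u.

21.6 m.u.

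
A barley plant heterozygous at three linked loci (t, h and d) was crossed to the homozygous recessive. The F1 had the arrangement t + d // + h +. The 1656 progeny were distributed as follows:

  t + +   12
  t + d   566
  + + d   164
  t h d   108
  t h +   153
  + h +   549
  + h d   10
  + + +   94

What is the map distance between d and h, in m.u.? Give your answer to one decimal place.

The two rarest classes, t + + and + h d, are the double crossovers. Comparing them with the parentals, only the d allele has switched, so d is the middle locus and the order is h – d – t.
Crossovers in the h–d interval produce the single-crossover classes t h d and + + + (108 + 94 = 202) plus the double crossovers (22).
RF(h–d) = (202 + 22) / 1656 = 224/1656 = 0.1353 → 13.5 m.u.

13.5 m.u.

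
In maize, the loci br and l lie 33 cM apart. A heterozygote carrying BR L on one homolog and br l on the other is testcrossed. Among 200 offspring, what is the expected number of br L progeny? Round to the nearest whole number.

A map distance of 33 cM corresponds to a recombination frequency of 0.330.
The F1 is BR L / br l, so br L is a recombinant gamete class with expected frequency r/2 = 0.330/2 = 0.1650.
Expected number = 0.1650 × 200 = 33.00 ≈ 33.

33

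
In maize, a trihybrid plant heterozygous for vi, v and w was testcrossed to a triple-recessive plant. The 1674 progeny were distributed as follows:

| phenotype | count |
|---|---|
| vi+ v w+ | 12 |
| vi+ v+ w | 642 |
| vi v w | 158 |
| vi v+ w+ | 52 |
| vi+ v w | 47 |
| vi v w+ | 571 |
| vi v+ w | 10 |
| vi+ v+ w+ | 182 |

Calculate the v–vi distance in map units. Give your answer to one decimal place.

The two most frequent reciprocal classes, vi v w+ and vi+ v+ w, are the parental types, so the F1 was vi v w+ / vi+ v+ w.
The two rarest classes, vi+ v w+ and vi v+ w, are the double crossovers. Comparing them with the parentals, only the vi allele has switched, so vi is the middle locus and the order is w – vi – v.
Crossovers in the vi–v interval produce the single-crossover classes vi v+ w+ and vi+ v w (52 + 47 = 99) plus the double crossovers (22).
RF(vi–v) = (99 + 22) / 1674 = 121/1674 = 0.0723 → 7.2 map units.

7.2 map units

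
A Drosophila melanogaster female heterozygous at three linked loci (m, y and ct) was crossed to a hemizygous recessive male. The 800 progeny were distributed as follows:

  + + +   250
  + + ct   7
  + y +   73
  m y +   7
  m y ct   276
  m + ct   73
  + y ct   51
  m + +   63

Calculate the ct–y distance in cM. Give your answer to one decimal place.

The two most frequent reciprocal classes, + + + and m y ct, are the parental types, so the F1 was + + + / m y ct.
The two rarest classes, + + ct and m y +, are the double crossovers. Comparing them with the parentals, only the ct allele has switched, so ct is the middle locus and the order is y – ct – m.
Crossovers in the y–ct interval produce the single-crossover classes + y + and m + ct (73 + 73 = 146) plus the double crossovers (14).
RF(y–ct) = (146 + 14) / 800 = 160/800 = 0.2000 → 20.0 cM.

20.0 cM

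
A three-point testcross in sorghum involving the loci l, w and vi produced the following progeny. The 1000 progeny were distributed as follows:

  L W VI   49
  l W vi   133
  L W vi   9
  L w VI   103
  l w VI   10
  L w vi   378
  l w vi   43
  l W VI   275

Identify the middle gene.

w

The two most frequent reciprocal classes, l W VI and L w vi, are the parental types, so the F1 was l W VI / L w vi.
The two rarest classes, l w VI and L W vi, are the double crossovers. Comparing them with the parentals, only the w allele has switched, so w is the middle locus and the order is vi – w – l.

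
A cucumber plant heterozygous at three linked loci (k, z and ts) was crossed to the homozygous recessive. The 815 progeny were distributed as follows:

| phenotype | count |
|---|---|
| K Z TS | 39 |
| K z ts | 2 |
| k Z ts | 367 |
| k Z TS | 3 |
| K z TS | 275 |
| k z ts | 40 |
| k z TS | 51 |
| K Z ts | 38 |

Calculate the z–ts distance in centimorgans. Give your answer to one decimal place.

10.3 centimorgans

The two most frequent reciprocal classes, k Z ts and K z TS, are the parental types, so the F1 was k Z ts / K z TS.
The two rarest classes, k Z TS and K z ts, are the double crossovers. Comparing them with the parentals, only the ts allele has switched, so ts is the middle locus and the order is z – ts – k.
Crossovers in the z–ts interval produce the single-crossover classes k z ts and K Z TS (40 + 39 = 79) plus the double crossovers (5).
RF(z–ts) = (79 + 5) / 815 = 84/815 = 0.1031 → 10.3 centimorgans.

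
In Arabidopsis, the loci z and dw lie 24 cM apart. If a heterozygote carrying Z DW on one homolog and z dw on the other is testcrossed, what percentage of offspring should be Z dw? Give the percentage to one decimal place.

A map distance of 24 cM corresponds to a recombination frequency of 0.240.
The F1 is Z DW / z dw, so Z dw is a recombinant gamete class with expected frequency r/2 = 0.240/2 = 0.1200.
That is 0.1200 = 12.0% of the progeny.

12.0%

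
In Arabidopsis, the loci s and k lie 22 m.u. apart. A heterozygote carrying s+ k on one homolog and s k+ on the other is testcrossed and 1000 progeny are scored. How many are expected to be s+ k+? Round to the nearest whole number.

110

A map distance of 22 m.u. corresponds to a recombination frequency of 0.220.
The F1 is s+ k / s k+, so s+ k+ is a recombinant gamete class with expected frequency r/2 = 0.220/2 = 0.1100.
Expected number = 0.1100 × 1000 = 110.00 ≈ 110.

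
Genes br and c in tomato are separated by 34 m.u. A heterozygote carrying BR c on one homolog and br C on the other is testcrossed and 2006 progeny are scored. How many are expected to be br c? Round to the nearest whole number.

341

A map distance of 34 m.u. corresponds to a recombination frequency of 0.340.
The F1 is BR c / br C, so br c is a recombinant gamete class with expected frequency r/2 = 0.340/2 = 0.1700.
Expected number = 0.1700 × 2006 = 341.02 ≈ 341.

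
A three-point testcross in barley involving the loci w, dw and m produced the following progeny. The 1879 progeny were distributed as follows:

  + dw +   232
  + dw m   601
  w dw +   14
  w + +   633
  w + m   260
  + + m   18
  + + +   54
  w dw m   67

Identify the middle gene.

The two most frequent reciprocal classes, w + + and + dw m, are the parental types, so the F1 was w + + / + dw m.
The two rarest classes, w dw + and + + m, are the double crossovers. Comparing them with the parentals, only the dw allele has switched, so dw is the middle locus and the order is w – dw – m.

dw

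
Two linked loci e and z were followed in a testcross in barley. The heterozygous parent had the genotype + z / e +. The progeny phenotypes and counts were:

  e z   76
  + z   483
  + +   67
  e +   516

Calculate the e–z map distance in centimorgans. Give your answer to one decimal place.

The recombinant classes are + + and e z: 67 + 76 = 143.
Recombination frequency = 143/1142 = 0.1252 ≈ 12.5%, i.e. 12.5 centimorgans.

12.5 centimorgans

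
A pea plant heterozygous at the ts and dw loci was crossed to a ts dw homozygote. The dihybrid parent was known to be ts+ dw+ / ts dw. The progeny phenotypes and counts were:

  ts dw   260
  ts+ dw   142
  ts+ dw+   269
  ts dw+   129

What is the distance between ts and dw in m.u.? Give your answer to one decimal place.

33.9 m.u.

The recombinant classes are ts+ dw and ts dw+: 142 + 129 = 271.
Recombination frequency = 271/800 = 0.3387 ≈ 33.9%, i.e. 33.9 m.u.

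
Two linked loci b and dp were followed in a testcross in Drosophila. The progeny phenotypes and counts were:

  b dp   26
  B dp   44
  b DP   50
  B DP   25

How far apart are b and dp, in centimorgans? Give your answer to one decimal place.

35.2 centimorgans

The two most frequent classes, B dp (44) and b DP (50), are the parental types, so the F1 was B dp / b DP.
The recombinant classes are B DP and b dp: 25 + 26 = 51.
Recombination frequency = 51/145 = 0.3517 ≈ 35.2%, i.e. 35.2 centimorgans.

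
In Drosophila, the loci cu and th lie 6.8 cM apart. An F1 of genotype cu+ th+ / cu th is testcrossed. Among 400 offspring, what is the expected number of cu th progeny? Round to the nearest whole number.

A map distance of 6.8 cM corresponds to a recombination frequency of 0.068.
The F1 is cu+ th+ / cu th, so cu th is a parental gamete class with expected frequency (1 − r)/2 = 0.932/2 = 0.4660.
Expected number = 0.4660 × 400 = 186.40 ≈ 186.

186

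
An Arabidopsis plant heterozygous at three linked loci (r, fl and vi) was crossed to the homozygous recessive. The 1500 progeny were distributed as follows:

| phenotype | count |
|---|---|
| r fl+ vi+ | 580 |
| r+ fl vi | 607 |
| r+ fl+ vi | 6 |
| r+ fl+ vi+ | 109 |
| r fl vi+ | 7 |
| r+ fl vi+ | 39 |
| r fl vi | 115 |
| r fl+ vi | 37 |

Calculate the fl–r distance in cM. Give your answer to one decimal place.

The two most frequent reciprocal classes, r fl+ vi+ and r+ fl vi, are the parental types, so the F1 was r fl+ vi+ / r+ fl vi.
The two rarest classes, r fl vi+ and r+ fl+ vi, are the double crossovers. Comparing them with the parentals, only the fl allele has switched, so fl is the middle locus and the order is r – fl – vi.
Crossovers in the r–fl interval produce the single-crossover classes r+ fl+ vi+ and r fl vi (109 + 115 = 224) plus the double crossovers (13).
RF(r–fl) = (224 + 13) / 1500 = 237/1500 = 0.1580 → 15.8 cM.

15.8 cM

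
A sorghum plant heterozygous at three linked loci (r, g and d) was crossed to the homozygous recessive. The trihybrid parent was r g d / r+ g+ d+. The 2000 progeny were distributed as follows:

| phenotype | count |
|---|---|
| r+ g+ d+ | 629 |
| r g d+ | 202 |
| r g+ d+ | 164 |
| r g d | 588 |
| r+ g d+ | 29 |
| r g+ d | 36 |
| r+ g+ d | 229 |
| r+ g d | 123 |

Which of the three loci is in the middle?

The two rarest classes, r g+ d and r+ g d+, are the double crossovers. Comparing them with the parentals, only the g allele has switched, so g is the middle locus and the order is d – g – r.

g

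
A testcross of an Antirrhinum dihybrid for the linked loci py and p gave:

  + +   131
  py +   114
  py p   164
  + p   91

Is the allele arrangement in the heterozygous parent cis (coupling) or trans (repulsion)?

The two most frequent classes are + + (131) and py p (164); these are the parental (non-recombinant) types.
So the F1 carried + + on one chromosome and py p on the other — the recessive alleles are on the same chromosome (cis / coupling).

cis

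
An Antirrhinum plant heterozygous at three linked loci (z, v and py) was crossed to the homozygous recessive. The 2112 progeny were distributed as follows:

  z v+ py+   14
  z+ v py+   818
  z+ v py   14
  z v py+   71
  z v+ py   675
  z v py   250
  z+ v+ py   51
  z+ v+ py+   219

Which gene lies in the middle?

The two most frequent reciprocal classes, z v+ py and z+ v py+, are the parental types, so the F1 was z v+ py / z+ v py+.
The two rarest classes, z v+ py+ and z+ v py, are the double crossovers. Comparing them with the parentals, only the py allele has switched, so py is the middle locus and the order is z – py – v.

py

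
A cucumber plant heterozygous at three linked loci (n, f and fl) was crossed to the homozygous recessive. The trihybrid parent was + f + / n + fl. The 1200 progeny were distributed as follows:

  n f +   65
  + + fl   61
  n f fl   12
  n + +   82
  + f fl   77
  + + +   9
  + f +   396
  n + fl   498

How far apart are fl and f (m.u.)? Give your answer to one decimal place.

The two rarest classes, + + + and n f fl, are the double crossovers. Comparing them with the parentals, only the f allele has switched, so f is the middle locus and the order is n – f – fl.
Crossovers in the f–fl interval produce the single-crossover classes + f fl and n + + (77 + 82 = 159) plus the double crossovers (21).
RF(f–fl) = (159 + 21) / 1200 = 180/1200 = 0.1500 → 15.0 m.u.

15.0 m.u.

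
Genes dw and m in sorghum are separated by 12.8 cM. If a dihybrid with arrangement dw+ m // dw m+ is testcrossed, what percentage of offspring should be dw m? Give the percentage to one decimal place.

6.4%

A map distance of 12.8 cM corresponds to a recombination frequency of 0.128.
The F1 is dw+ m / dw m+, so dw m is a recombinant gamete class with expected frequency r/2 = 0.128/2 = 0.0640.
That is 0.0640 = 6.4% of the progeny.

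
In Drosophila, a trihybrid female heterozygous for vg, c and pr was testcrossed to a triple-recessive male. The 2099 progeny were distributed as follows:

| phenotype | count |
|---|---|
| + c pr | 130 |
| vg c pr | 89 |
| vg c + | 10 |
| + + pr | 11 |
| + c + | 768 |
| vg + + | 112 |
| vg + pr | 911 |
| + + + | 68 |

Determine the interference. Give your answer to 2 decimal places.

The two most frequent reciprocal classes, + c + and vg + pr, are the parental types, so the F1 was + c + / vg + pr.
The two rarest classes, vg c + and + + pr, are the double crossovers. Comparing them with the parentals, only the vg allele has switched, so vg is the middle locus and the order is c – vg – pr.
c–vg: (157 + 21)/2099 = 0.0848; vg–pr: (242 + 21)/2099 = 0.1253.
Expected DCO frequency = 0.0848 × 0.1253 ≈ 0.01063; observed = 21/2099 ≈ 0.01000.
Coefficient of coincidence = 0.01000/0.01063 ≈ 0.94; interference = 1 − 0.94 = 0.06.

0.06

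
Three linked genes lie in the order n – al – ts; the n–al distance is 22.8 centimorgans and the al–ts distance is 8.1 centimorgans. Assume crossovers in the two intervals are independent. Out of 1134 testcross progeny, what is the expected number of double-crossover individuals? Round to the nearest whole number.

21

Map distances give recombination frequencies of 0.228 and 0.081 for the two intervals.
With no interference, expected double-crossover frequency = 0.228 × 0.081 = 0.01847.
Expected number = 0.01847 × 1134 = 20.94 ≈ 21.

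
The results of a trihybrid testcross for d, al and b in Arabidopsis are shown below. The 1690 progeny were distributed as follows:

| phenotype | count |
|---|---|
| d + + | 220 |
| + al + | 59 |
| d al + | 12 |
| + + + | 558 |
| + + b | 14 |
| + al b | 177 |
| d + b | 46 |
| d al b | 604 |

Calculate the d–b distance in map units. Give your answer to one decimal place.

The two most frequent reciprocal classes, + + + and d al b, are the parental types, so the F1 was + + + / d al b.
The two rarest classes, + + b and d al +, are the double crossovers. Comparing them with the parentals, only the b allele has switched, so b is the middle locus and the order is d – b – al.
Crossovers in the d–b interval produce the single-crossover classes d + + and + al b (220 + 177 = 397) plus the double crossovers (26).
RF(d–b) = (397 + 26) / 1690 = 423/1690 = 0.2503 → 25.0 map units.

25.0 map units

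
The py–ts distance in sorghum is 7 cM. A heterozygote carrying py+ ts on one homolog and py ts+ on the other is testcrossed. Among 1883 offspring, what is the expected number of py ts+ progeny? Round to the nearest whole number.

876

A map distance of 7 cM corresponds to a recombination frequency of 0.070.
The F1 is py+ ts / py ts+, so py ts+ is a parental gamete class with expected frequency (1 − r)/2 = 0.930/2 = 0.4650.
Expected number = 0.4650 × 1883 = 875.59 ≈ 876.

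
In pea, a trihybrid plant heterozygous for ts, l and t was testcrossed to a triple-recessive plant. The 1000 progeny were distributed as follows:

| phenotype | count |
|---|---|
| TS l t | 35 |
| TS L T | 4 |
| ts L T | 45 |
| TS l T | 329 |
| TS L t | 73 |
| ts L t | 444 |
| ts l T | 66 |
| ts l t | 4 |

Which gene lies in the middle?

l

The two most frequent reciprocal classes, ts L t and TS l T, are the parental types, so the F1 was ts L t / TS l T.
The two rarest classes, ts l t and TS L T, are the double crossovers. Comparing them with the parentals, only the l allele has switched, so l is the middle locus and the order is ts – l – t.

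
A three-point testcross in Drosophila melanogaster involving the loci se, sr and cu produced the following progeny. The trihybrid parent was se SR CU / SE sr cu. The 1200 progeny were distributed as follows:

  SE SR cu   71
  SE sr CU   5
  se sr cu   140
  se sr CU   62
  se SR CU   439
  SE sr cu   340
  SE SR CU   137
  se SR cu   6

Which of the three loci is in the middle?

The two rarest classes, se SR cu and SE sr CU, are the double crossovers. Comparing them with the parentals, only the cu allele has switched, so cu is the middle locus and the order is se – cu – sr.

cu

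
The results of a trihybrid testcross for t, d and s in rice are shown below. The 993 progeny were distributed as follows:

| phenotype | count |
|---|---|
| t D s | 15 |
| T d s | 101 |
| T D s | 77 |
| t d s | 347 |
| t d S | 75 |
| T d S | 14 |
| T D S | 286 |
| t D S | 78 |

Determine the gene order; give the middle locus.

The two most frequent reciprocal classes, T D S and t d s, are the parental types, so the F1 was T D S / t d s.
The two rarest classes, T d S and t D s, are the double crossovers. Comparing them with the parentals, only the d allele has switched, so d is the middle locus and the order is s – d – t.

d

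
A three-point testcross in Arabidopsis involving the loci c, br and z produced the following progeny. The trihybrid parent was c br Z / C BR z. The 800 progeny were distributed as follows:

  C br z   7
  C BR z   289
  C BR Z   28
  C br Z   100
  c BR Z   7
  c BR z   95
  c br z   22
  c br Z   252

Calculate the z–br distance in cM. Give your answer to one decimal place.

8.0 cM

The two rarest classes, c BR Z and C br z, are the double crossovers. Comparing them with the parentals, only the br allele has switched, so br is the middle locus and the order is c – br – z.
Crossovers in the br–z interval produce the single-crossover classes c br z and C BR Z (22 + 28 = 50) plus the double crossovers (14).
RF(br–z) = (50 + 14) / 800 = 64/800 = 0.0800 → 8.0 cM.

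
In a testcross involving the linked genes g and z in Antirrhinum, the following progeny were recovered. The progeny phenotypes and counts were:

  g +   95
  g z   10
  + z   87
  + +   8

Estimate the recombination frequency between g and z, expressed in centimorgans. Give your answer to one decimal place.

9.0 centimorgans

The two most frequent classes, + z (87) and g + (95), are the parental types, so the F1 was + z / g +.
The recombinant classes are + + and g z: 8 + 10 = 18.
Recombination frequency = 18/200 = 0.0900 ≈ 9.0%, i.e. 9.0 centimorgans.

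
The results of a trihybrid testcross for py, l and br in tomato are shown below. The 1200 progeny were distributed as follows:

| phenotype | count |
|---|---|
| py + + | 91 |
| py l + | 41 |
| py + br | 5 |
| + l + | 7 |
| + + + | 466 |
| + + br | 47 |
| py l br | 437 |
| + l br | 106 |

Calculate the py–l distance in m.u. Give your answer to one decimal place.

The two most frequent reciprocal classes, py l br and + + +, are the parental types, so the F1 was py l br / + + +.
The two rarest classes, py + br and + l +, are the double crossovers. Comparing them with the parentals, only the l allele has switched, so l is the middle locus and the order is br – l – py.
Crossovers in the l–py interval produce the single-crossover classes + l br and py + + (106 + 91 = 197) plus the double crossovers (12).
RF(l–py) = (197 + 12) / 1200 = 209/1200 = 0.1742 → 17.4 m.u.

17.4 m.u.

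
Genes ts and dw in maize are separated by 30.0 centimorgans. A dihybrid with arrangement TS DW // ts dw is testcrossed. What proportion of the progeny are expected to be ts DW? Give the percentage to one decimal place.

A map distance of 30.0 centimorgans corresponds to a recombination frequency of 0.300.
The F1 is TS DW / ts dw, so ts DW is a recombinant gamete class with expected frequency r/2 = 0.300/2 = 0.1500.
That is 0.1500 = 15.0% of the progeny.

15.0%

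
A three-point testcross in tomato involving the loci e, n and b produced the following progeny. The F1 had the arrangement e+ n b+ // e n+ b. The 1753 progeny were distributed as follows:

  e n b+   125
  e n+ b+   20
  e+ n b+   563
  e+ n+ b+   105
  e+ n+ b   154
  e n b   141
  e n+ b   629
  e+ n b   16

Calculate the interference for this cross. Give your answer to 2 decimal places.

The two rarest classes, e+ n b and e n+ b+, are the double crossovers. Comparing them with the parentals, only the b allele has switched, so b is the middle locus and the order is e – b – n.
e–b: (279 + 36)/1753 = 0.1797; b–n: (246 + 36)/1753 = 0.1609.
Expected DCO frequency = 0.1797 × 0.1609 ≈ 0.02891; observed = 36/1753 ≈ 0.02054.
Coefficient of coincidence = 0.02054/0.02891 ≈ 0.71; interference = 1 − 0.71 = 0.29.

0.29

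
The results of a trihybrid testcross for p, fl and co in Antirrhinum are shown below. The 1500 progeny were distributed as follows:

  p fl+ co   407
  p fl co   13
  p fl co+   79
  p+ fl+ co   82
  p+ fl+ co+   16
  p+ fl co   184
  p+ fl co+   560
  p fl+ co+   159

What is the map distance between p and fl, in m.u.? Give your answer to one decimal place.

The two most frequent reciprocal classes, p+ fl co+ and p fl+ co, are the parental types, so the F1 was p+ fl co+ / p fl+ co.
The two rarest classes, p+ fl+ co+ and p fl co, are the double crossovers. Comparing them with the parentals, only the fl allele has switched, so fl is the middle locus and the order is co – fl – p.
Crossovers in the fl–p interval produce the single-crossover classes p fl co+ and p+ fl+ co (79 + 82 = 161) plus the double crossovers (29).
RF(fl–p) = (161 + 29) / 1500 = 190/1500 = 0.1267 → 12.7 m.u.

12.7 m.u.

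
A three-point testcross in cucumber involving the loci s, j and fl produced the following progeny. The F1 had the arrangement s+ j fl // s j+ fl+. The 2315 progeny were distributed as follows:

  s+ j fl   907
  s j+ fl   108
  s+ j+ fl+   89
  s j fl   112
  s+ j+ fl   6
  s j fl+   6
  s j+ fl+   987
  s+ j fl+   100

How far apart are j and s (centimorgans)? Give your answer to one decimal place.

9.2 centimorgans

The two rarest classes, s+ j+ fl and s j fl+, are the double crossovers. Comparing them with the parentals, only the j allele has switched, so j is the middle locus and the order is fl – j – s.
Crossovers in the j–s interval produce the single-crossover classes s j fl and s+ j+ fl+ (112 + 89 = 201) plus the double crossovers (12).
RF(j–s) = (201 + 12) / 2315 = 213/2315 = 0.0920 → 9.2 centimorgans.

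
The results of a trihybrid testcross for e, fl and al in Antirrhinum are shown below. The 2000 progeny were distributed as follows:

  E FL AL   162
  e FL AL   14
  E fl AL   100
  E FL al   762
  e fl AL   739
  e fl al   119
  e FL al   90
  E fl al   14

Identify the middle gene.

The two most frequent reciprocal classes, E FL al and e fl AL, are the parental types, so the F1 was E FL al / e fl AL.
The two rarest classes, E fl al and e FL AL, are the double crossovers. Comparing them with the parentals, only the fl allele has switched, so fl is the middle locus and the order is al – fl – e.

fl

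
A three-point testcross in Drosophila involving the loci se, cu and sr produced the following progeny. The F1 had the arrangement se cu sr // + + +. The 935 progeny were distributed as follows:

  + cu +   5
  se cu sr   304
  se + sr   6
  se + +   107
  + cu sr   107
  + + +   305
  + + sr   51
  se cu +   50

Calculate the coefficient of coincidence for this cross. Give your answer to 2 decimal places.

The two rarest classes, se + sr and + cu +, are the double crossovers. Comparing them with the parentals, only the cu allele has switched, so cu is the middle locus and the order is se – cu – sr.
se–cu: (214 + 11)/935 = 0.2406; cu–sr: (101 + 11)/935 = 0.1198.
Expected DCO frequency = 0.2406 × 0.1198 ≈ 0.02882; observed = 11/935 ≈ 0.01176.
Coefficient of coincidence = 0.01176/0.02882 ≈ 0.41.

0.41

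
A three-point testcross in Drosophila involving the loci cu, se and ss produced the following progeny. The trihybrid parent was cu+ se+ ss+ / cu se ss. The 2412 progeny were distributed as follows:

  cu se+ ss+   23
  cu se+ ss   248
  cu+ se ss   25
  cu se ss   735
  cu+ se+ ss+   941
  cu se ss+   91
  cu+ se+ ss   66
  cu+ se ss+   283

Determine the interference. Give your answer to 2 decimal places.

0.02

The two rarest classes, cu se+ ss+ and cu+ se ss, are the double crossovers. Comparing them with the parentals, only the cu allele has switched, so cu is the middle locus and the order is se – cu – ss.
se–cu: (531 + 48)/2412 = 0.2400; cu–ss: (157 + 48)/2412 = 0.0850.
Expected DCO frequency = 0.2400 × 0.0850 ≈ 0.02040; observed = 48/2412 ≈ 0.01990.
Coefficient of coincidence = 0.01990/0.02040 ≈ 0.98; interference = 1 − 0.98 = 0.02.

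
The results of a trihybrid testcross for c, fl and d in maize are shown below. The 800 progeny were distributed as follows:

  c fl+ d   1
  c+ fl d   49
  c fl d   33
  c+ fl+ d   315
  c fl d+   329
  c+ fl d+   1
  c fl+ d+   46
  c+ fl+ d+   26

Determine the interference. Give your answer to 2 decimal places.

0.73

The two most frequent reciprocal classes, c fl d+ and c+ fl+ d, are the parental types, so the F1 was c fl d+ / c+ fl+ d.
The two rarest classes, c+ fl d+ and c fl+ d, are the double crossovers. Comparing them with the parentals, only the c allele has switched, so c is the middle locus and the order is fl – c – d.
fl–c: (95 + 2)/800 = 0.1212; c–d: (59 + 2)/800 = 0.0762.
Expected DCO frequency = 0.1212 × 0.0762 ≈ 0.00924; observed = 2/800 ≈ 0.00250.
Coefficient of coincidence = 0.00250/0.00924 ≈ 0.27; interference = 1 − 0.27 = 0.73.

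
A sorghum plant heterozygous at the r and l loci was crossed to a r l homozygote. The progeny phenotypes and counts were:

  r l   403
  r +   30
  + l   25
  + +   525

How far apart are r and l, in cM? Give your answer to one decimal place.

The two most frequent classes, + + (525) and r l (403), are the parental types, so the F1 was + + / r l.
The recombinant classes are + l and r +: 25 + 30 = 55.
Recombination frequency = 55/983 = 0.0560 ≈ 5.6%, i.e. 5.6 cM.

5.6 cM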